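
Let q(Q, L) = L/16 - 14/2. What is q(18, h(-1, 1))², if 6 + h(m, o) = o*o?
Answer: 13689/256 ≈ 53.473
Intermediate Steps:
h(m, o) = -6 + o² (h(m, o) = -6 + o*o = -6 + o²)
q(Q, L) = -7 + L/16 (q(Q, L) = L*(1/16) - 14*½ = L/16 - 7 = -7 + L/16)
q(18, h(-1, 1))² = (-7 + (-6 + 1²)/16)² = (-7 + (-6 + 1)/16)² = (-7 + (1/16)*(-5))² = (-7 - 5/16)² = (-117/16)² = 13689/256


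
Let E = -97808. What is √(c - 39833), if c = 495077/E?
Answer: 3*I*√2646576579437/24452 ≈ 199.59*I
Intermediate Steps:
c = -495077/97808 (c = 495077/(-97808) = 495077*(-1/97808) = -495077/97808 ≈ -5.0617)
√(c - 39833) = √(-495077/97808 - 39833) = √(-3896481141/97808) = 3*I*√2646576579437/24452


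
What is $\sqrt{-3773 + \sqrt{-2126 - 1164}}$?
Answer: $\sqrt{-3773 + i \sqrt{3290}} \approx 0.4669 + 61.427 i$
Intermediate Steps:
$\sqrt{-3773 + \sqrt{-2126 - 1164}} = \sqrt{-3773 + \sqrt{-3290}} = \sqrt{-3773 + i \sqrt{3290}}$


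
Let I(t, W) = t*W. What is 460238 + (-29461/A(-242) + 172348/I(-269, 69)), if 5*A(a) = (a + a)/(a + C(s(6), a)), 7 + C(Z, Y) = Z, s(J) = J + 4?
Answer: 3481019085185/8983524 ≈ 3.8749e+5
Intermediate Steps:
s(J) = 4 + J
C(Z, Y) = -7 + Z
A(a) = 2*a/(5*(3 + a)) (A(a) = ((a + a)/(a + (-7 + (4 + 6))))/5 = ((2*a)/(a + (-7 + 10)))/5 = ((2*a)/(a + 3))/5 = ((2*a)/(3 + a))/5 = (2*a/(3 + a))/5 = 2*a/(5*(3 + a)))
I(t, W) = W*t
460238 + (-29461/A(-242) + 172348/I(-269, 69)) = 460238 + (-29461/((2/5)*(-242)/(3 - 242)) + 172348/((69*(-269)))) = 460238 + (-29461/((2/5)*(-242)/(-239)) + 172348/(-18561)) = 460238 + (-29461/((2/5)*(-242)*(-1/239)) + 172348*(-1/18561)) = 460238 + (-29461/484/1195 - 172348/18561) = 460238 + (-29461*1195/484 - 172348/18561) = 460238 + (-35205895/484 - 172348/18561) = 460238 - 653540033527/8983524 = 3481019085185/8983524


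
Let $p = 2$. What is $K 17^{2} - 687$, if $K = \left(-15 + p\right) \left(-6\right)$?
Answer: $21855$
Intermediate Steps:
$K = 78$ ($K = \left(-15 + 2\right) \left(-6\right) = \left(-13\right) \left(-6\right) = 78$)
$K 17^{2} - 687 = 78 \cdot 17^{2} - 687 = 78 \cdot 289 - 687 = 22542 - 687 = 21855$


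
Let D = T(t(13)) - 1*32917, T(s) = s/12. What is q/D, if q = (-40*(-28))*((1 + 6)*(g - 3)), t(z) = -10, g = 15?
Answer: -564480/197507 ≈ -2.8580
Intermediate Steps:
T(s) = s/12 (T(s) = s*(1/12) = s/12)
q = 94080 (q = (-40*(-28))*((1 + 6)*(15 - 3)) = 1120*(7*12) = 1120*84 = 94080)
D = -197507/6 (D = (1/12)*(-10) - 1*32917 = -⅚ - 32917 = -197507/6 ≈ -32918.)
q/D = 94080/(-197507/6) = 94080*(-6/197507) = -564480/197507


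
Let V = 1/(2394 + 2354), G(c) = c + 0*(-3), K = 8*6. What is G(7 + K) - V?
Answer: 261139/4748 ≈ 55.000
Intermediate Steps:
K = 48
G(c) = c (G(c) = c + 0 = c)
V = 1/4748 ≈ 0.00021061
G(7 + K) - V = (7 + 48) - 1*1/4748 = 55 - 1/4748 = 261139/4748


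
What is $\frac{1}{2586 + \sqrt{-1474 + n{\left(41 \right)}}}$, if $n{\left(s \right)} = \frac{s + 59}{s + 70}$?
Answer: $\frac{143523}{371232235} - \frac{i \sqrt{18150054}}{742464470} \approx 0.00038661 - 5.738 \cdot 10^{-6} i$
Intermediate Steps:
$n{\left(s \right)} = \frac{59 + s}{70 + s}$
$\frac{1}{2586 + \sqrt{-1474 + n{\left(41 \right)}}} = \frac{1}{2586 + \sqrt{-1474 + \frac{59 + 41}{70 + 41}}} = \frac{1}{2586 + \sqrt{-1474 + \frac{1}{111} \cdot 100}} = \frac{1}{2586 + \sqrt{-1474 + \frac{100}{111}}} = \frac{1}{2586 + \sqrt{- \frac{163514}{111}}} = \frac{1}{2586 + \frac{i \sqrt{18150054}}{111}}$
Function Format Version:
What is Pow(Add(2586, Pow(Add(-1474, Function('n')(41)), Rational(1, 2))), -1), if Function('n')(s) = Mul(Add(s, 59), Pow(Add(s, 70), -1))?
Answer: Add(Rational(143523, 371232235), Mul(Rational(-1, 742464470), I, Pow(18150054, Rational(1, 2)))) ≈ Add(0.00038661, Mul(-5.7380e-6, I))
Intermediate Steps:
Function('n')(s) = Mul(Pow(Add(70, s), -1), Add(59, s)) (Function('n')(s) = Mul(Add(59, s), Pow(Add(70, s), -1)) = Mul(Pow(Add(70, s), -1), Add(59, s)))
Pow(Add(2586, Pow(Add(-1474, Function('n')(41)), Rational(1, 2))), -1) = Pow(Add(2586, Pow(Add(-1474, Mul(Pow(Add(70, 41), -1), Add(59, 41))), Rational(1, 2))), -1) = Pow(Add(2586, Pow(Add(-1474, Mul(Pow(111, -1), 100)), Rational(1, 2))), -1) = Pow(Add(2586, Pow(Add(-1474, Mul(Rational(1, 111), 100)), Rational(1, 2))), -1) = Pow(Add(2586, Pow(Add(-1474, Rational(100, 111)), Rational(1, 2))), -1) = Pow(Add(2586, Pow(Rational(-163514, 111), Rational(1, 2))), -1) = Pow(Add(2586, Mul(Rational(1, 111), I, Pow(18150054, Rational(1, 2)))), -1)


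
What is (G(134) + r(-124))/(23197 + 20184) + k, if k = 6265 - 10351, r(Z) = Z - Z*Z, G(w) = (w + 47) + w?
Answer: -177269951/43381 ≈ -4086.4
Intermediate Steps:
G(w) = 47 + 2*w (G(w) = (47 + w) + w = 47 + 2*w)
r(Z) = Z - Z²
k = -4086
(G(134) + r(-124))/(23197 + 20184) + k = ((47 + 2*134) - 124*(1 - 1*(-124)))/(23197 + 20184) - 4086 = ((47 + 268) - 124*(1 + 124))/43381 - 4086 = (315 - 124*125)*(1/43381) - 4086 = (315 - 15500)*(1/43381) - 4086 = -15185*1/43381 - 4086 = -15185/43381 - 4086 = -177269951/43381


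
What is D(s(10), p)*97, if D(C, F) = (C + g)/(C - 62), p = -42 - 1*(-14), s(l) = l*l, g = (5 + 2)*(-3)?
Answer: 7663/38 ≈ 201.66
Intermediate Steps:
g = -21 (g = 7*(-3) = -21)
s(l) = l²
p = -28 (p = -42 + 14 = -28)
D(C, F) = (-21 + C)/(-62 + C) (D(C, F) = (C - 21)/(C - 62) = (-21 + C)/(-62 + C))
D(s(10), p)*97 = ((-21 + 10²)/(-62 + 10²))*97 = ((-21 + 100)/(-62 + 100))*97 = (79/38)*97 = 7663/38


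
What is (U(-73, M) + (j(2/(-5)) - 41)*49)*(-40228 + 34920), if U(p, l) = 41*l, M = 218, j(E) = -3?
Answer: -35998856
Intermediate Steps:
(U(-73, M) + (j(2/(-5)) - 41)*49)*(-40228 + 34920) = (41*218 + (-3 - 41)*49)*(-40228 + 34920) = (8938 - 44*49)*(-5308) = (8938 - 2156)*(-5308) = 6782*(-5308) = -35998856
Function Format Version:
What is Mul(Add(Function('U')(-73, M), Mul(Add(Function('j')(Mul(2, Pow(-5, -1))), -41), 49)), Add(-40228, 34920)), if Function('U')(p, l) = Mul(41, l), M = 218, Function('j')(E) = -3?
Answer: -35998856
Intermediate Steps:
Mul(Add(Function('U')(-73, M), Mul(Add(Function('j')(Mul(2, Pow(-5, -1))), -41), 49)), Add(-40228, 34920)) = Mul(Add(Mul(41, 218), Mul(Add(-3, -41), 49)), Add(-40228, 34920)) = Mul(Add(8938, Mul(-44, 49)), -5308) = Mul(Add(8938, -2156), -5308) = Mul(6782, -5308) = -35998856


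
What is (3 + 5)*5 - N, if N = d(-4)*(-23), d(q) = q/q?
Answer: 63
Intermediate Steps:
d(q) = 1
N = -23 (N = 1*(-23) = -23)
(3 + 5)*5 - N = (3 + 5)*5 - 1*(-23) = 8*5 + 23 = 40 + 23 = 63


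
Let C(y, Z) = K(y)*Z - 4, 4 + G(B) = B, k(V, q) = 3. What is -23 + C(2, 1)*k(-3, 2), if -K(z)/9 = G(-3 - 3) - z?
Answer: 289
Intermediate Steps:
G(B) = -4 + B
K(z) = 90 + 9*z (K(z) = -9*((-4 + (-3 - 3)) - z) = -9*((-4 - 6) - z) = -9*(-10 - z) = 90 + 9*z)
C(y, Z) = -4 + Z*(90 + 9*y) (C(y, Z) = (90 + 9*y)*Z - 4 = Z*(90 + 9*y) - 4 = -4 + Z*(90 + 9*y))
-23 + C(2, 1)*k(-3, 2) = -23 + (-4 + 9*1*(10 + 2))*3 = -23 + (-4 + 9*1*12)*3 = -23 + (-4 + 108)*3 = -23 + 104*3 = -23 + 312 = 289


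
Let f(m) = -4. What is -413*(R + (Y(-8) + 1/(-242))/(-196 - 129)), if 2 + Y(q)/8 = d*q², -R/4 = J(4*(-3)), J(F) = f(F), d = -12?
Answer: -1135386973/78650 ≈ -14436.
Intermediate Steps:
J(F) = -4
R = 16 (R = -4*(-4) = 16)
Y(q) = -16 - 96*q² (Y(q) = -16 + 8*(-12*q²) = -16 - 96*q²)
-413*(R + (Y(-8) + 1/(-242))/(-196 - 129)) = -413*(16 + ((-16 - 96*(-8)²) + 1/(-242))/(-196 - 129)) = -413*(16 + ((-16 - 96*64) - 1/242)/(-325)) = -413*(16 + ((-16 - 6144) - 1/242)*(-1/325)) = -413*(16 + (-6160 - 1/242)*(-1/325)) = -413*(16 - 1490721/242*(-1/325)) = -413*(16 + 1490721/78650) = -413*2749121/78650 = -1135386973/78650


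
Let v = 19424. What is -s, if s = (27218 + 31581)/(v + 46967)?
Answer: -4523/5107 ≈ -0.88565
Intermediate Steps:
s = 4523/5107 (s = (27218 + 31581)/(19424 + 46967) = 58799/66391 = 58799*(1/66391) = 4523/5107 ≈ 0.88565)
-s = -1*4523/5107 = -4523/5107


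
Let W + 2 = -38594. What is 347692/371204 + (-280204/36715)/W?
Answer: 30800106594156/32875963911035 ≈ 0.93686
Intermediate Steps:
W = -38596 (W = -2 - 38594 = -38596)
347692/371204 + (-280204/36715)/W = 347692/371204 - 280204/36715/(-38596) = 347692*(1/371204) - 280204*1/36715*(-1/38596) = 86923/92801 - 280204/36715*(-1/38596) = 86923/92801 + 70051/354263035 = 30800106594156/32875963911035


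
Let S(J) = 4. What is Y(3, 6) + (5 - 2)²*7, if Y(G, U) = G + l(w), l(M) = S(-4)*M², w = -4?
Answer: 130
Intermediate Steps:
l(M) = 4*M²
Y(G, U) = 64 + G (Y(G, U) = G + 4*(-4)² = G + 4*16 = G + 64 = 64 + G)
Y(3, 6) + (5 - 2)²*7 = (64 + 3) + (5 - 2)²*7 = 67 + 3²*7 = 67 + 9*7 = 67 + 63 = 130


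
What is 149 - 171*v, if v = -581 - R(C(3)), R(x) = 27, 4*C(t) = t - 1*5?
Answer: 104117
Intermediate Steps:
C(t) = -5/4 + t/4 (C(t) = (t - 1*5)/4 = (t - 5)/4 = (-5 + t)/4 = -5/4 + t/4)
v = -608 (v = -581 - 1*27 = -581 - 27 = -608)
149 - 171*v = 149 - 171*(-608) = 149 + 103968 = 104117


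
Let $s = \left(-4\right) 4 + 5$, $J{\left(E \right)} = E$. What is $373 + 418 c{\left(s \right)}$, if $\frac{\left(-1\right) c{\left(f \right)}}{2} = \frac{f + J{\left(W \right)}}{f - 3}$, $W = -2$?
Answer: $- \frac{2823}{7} \approx -403.29$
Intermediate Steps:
$s = -11$ ($s = -16 + 5 = -11$)
$c{\left(f \right)} = - \frac{2 \left(-2 + f\right)}{-3 + f}$ ($c{\left(f \right)} = - 2 \frac{f - 2}{f - 3} = - 2 \frac{-2 + f}{-3 + f} = - \frac{2 \left(-2 + f\right)}{-3 + f}$)
$373 + 418 c{\left(s \right)} = 373 + 418 \frac{2 \left(2 - -11\right)}{-3 - 11} = 373 + 418 \frac{2 \left(2 + 11\right)}{-14} = 373 + 418 \cdot 2 \left(- \frac{1}{14}\right) 13 = 373 + 418 \left(- \frac{13}{7}\right) = 373 - \frac{5434}{7} = - \frac{2823}{7}$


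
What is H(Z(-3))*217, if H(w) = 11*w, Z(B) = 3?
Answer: 7161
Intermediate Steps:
H(Z(-3))*217 = (11*3)*217 = 33*217 = 7161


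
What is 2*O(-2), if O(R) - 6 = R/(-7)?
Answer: 88/7 ≈ 12.571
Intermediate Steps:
O(R) = 6 - R/7 (O(R) = 6 + R/(-7) = 6 + R*(-1/7) = 6 - R/7)
2*O(-2) = 2*(6 - 1/7*(-2)) = 2*(6 + 2/7) = 2*(44/7) = 88/7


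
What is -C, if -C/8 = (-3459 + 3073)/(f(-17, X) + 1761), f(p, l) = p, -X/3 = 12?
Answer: -193/109 ≈ -1.7706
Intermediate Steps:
X = -36 (X = -3*12 = -36)
C = 193/109 (C = -8*(-3459 + 3073)/(-17 + 1761) = -(-3088)/1744 = -8*(-193/872) = 193/109 ≈ 1.7706)
-C = -1*193/109 = -193/109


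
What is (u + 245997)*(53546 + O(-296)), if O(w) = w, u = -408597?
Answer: -8658450000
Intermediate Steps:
(u + 245997)*(53546 + O(-296)) = (-408597 + 245997)*(53546 - 296) = -162600*53250 = -8658450000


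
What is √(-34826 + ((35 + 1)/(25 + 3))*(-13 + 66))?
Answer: I*√1703135/7 ≈ 186.43*I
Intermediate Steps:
√(-34826 + ((35 + 1)/(25 + 3))*(-13 + 66)) = √(-34826 + (36/28)*53) = √(-34826 + (36*(1/28))*53) = √(-34826 + (9/7)*53) = √(-34826 + 477/7) = √(-243305/7) = I*√1703135/7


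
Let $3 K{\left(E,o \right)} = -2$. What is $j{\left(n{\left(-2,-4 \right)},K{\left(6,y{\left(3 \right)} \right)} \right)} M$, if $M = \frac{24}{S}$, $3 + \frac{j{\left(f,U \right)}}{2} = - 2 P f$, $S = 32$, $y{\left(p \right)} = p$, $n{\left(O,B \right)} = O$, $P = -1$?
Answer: $- \frac{21}{2} \approx -10.5$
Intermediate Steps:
$K{\left(E,o \right)} = - \frac{2}{3}$ ($K{\left(E,o \right)} = \frac{1}{3} \left(-2\right) = - \frac{2}{3}$)
$j{\left(f,U \right)} = -6 + 4 f$ ($j{\left(f,U \right)} = -6 + 2 \left(-2\right) \left(-1\right) f = -6 + 2 \cdot 2 f = -6 + 4 f$)
$M = \frac{3}{4}$ ($M = \frac{24}{32} = 24 \cdot \frac{1}{32} = \frac{3}{4} \approx 0.75$)
$j{\left(n{\left(-2,-4 \right)},K{\left(6,y{\left(3 \right)} \right)} \right)} M = \left(-6 + 4 \left(-2\right)\right) \frac{3}{4} = \left(-6 - 8\right) \frac{3}{4} = \left(-14\right) \frac{3}{4} = - \frac{21}{2}$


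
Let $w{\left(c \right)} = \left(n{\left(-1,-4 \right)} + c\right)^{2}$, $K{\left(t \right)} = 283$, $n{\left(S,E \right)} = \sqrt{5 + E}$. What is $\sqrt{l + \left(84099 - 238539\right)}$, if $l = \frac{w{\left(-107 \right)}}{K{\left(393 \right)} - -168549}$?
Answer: $\frac{i \sqrt{17196068675618}}{10552} \approx 392.99 i$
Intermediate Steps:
$w{\left(c \right)} = \left(1 + c\right)^{2}$ ($w{\left(c \right)} = \left(\sqrt{5 - 4} + c\right)^{2} = \left(\sqrt{1} + c\right)^{2} = \left(1 + c\right)^{2}$)
$l = \frac{2809}{42208}$ ($l = \frac{\left(1 - 107\right)^{2}}{283 - -168549} = \frac{\left(-106\right)^{2}}{283 + 168549} = \frac{11236}{168832} = 11236 \cdot \frac{1}{168832} = \frac{2809}{42208} \approx 0.066551$)
$\sqrt{l + \left(84099 - 238539\right)} = \sqrt{\frac{2809}{42208} + \left(84099 - 238539\right)} = \sqrt{\frac{2809}{42208} - 154440} = \sqrt{- \frac{6518600711}{42208}} = \frac{i \sqrt{17196068675618}}{10552}$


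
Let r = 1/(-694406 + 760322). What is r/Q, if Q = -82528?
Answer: -1/5439915648 ≈ -1.8383e-10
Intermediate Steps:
r = 1/65916 ≈ 1.5171e-5
r/Q = (1/65916)/(-82528) = (1/65916)*(-1/82528) = -1/5439915648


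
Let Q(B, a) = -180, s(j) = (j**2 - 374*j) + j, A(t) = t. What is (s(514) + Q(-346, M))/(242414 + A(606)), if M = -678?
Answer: 36147/121510 ≈ 0.29748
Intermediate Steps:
s(j) = j**2 - 373*j
(s(514) + Q(-346, M))/(242414 + A(606)) = (514*(-373 + 514) - 180)/(242414 + 606) = (514*141 - 180)/243020 = (72474 - 180)*(1/243020) = 72294*(1/243020) = 36147/121510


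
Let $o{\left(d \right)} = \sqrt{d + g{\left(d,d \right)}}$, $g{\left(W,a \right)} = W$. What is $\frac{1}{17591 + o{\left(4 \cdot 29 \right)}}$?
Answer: $\frac{17591}{309443049} - \frac{2 \sqrt{58}}{309443049} \approx 5.6798 \cdot 10^{-5}$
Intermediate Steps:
$o{\left(d \right)} = \sqrt{2} \sqrt{d}$ ($o{\left(d \right)} = \sqrt{d + d} = \sqrt{2 d} = \sqrt{2} \sqrt{d}$)
$\frac{1}{17591 + o{\left(4 \cdot 29 \right)}} = \frac{1}{17591 + \sqrt{2} \sqrt{4 \cdot 29}} = \frac{1}{17591 + \sqrt{2} \sqrt{116}} = \frac{1}{17591 + \sqrt{2} \cdot 2 \sqrt{29}} = \frac{1}{17591 + 2 \sqrt{58}}$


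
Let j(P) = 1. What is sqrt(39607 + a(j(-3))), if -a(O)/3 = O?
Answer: 2*sqrt(9901) ≈ 199.01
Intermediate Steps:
a(O) = -3*O
sqrt(39607 + a(j(-3))) = sqrt(39607 - 3*1) = sqrt(39607 - 3) = sqrt(39604) = 2*sqrt(9901)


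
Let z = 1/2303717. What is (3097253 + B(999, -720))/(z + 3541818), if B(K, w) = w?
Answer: 7133535713161/8159346337507 ≈ 0.87428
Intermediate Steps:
z = 1/2303717 ≈ 4.3408e-7
(3097253 + B(999, -720))/(z + 3541818) = (3097253 - 720)/(1/2303717 + 3541818) = 3096533/(8159346337507/2303717) = 3096533*(2303717/8159346337507) = 7133535713161/8159346337507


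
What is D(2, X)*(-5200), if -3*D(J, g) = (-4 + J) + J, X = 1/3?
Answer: 0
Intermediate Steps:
X = ⅓ ≈ 0.33333
D(J, g) = 4/3 - 2*J/3 (D(J, g) = -((-4 + J) + J)/3 = -(-4 + 2*J)/3 = 4/3 - 2*J/3)
D(2, X)*(-5200) = (4/3 - ⅔*2)*(-5200) = (4/3 - 4/3)*(-5200) = 0*(-5200) = 0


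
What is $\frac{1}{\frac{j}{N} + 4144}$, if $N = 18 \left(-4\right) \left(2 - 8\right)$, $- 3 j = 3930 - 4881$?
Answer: $\frac{432}{1790525} \approx 0.00024127$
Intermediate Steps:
$j = 317$ ($j = - \frac{3930 - 4881}{3} = \left(- \frac{1}{3}\right) \left(-951\right) = 317$)
$N = 432$ ($N = \left(-72\right) \left(-6\right) = 432$)
$\frac{1}{\frac{j}{N} + 4144} = \frac{1}{\frac{317}{432} + 4144} = \frac{1}{\frac{1790525}{432}} = \frac{432}{1790525}$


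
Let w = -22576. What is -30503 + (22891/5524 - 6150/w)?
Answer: -475434125207/15588728 ≈ -30499.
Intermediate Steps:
-30503 + (22891/5524 - 6150/w) = -30503 + (22891/5524 - 6150/(-22576)) = -30503 + (22891*(1/5524) - 6150*(-1/22576)) = -30503 + (22891/5524 + 3075/11288) = -30503 + 68844977/15588728 = -475434125207/15588728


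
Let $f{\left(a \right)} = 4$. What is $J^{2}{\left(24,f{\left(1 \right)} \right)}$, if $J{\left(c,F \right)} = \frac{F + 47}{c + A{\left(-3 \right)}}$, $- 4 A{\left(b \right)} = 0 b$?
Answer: $\frac{289}{64} \approx 4.5156$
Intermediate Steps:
$A{\left(b \right)} = 0$ ($A{\left(b \right)} = - \frac{0 b}{4} = \left(- \frac{1}{4}\right) 0 = 0$)
$J{\left(c,F \right)} = \frac{47 + F}{c}$ ($J{\left(c,F \right)} = \frac{F + 47}{c + 0} = \frac{47 + F}{c}$)
$J^{2}{\left(24,f{\left(1 \right)} \right)} = \left(\frac{47 + 4}{24}\right)^{2} = \left(\frac{1}{24} \cdot 51\right)^{2} = \left(\frac{17}{8}\right)^{2} = \frac{289}{64}$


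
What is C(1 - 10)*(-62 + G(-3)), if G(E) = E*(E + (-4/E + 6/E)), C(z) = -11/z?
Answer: -187/3 ≈ -62.333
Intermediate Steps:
G(E) = E*(E + 2/E)
C(1 - 10)*(-62 + G(-3)) = (-11/(1 - 10))*(-62 + (2 + (-3)**2)) = (-11/(-9))*(-62 + (2 + 9)) = (-11*(-1/9))*(-62 + 11) = (11/9)*(-51) = -187/3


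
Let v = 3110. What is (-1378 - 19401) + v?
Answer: -17669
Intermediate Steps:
(-1378 - 19401) + v = (-1378 - 19401) + 3110 = -20779 + 3110 = -17669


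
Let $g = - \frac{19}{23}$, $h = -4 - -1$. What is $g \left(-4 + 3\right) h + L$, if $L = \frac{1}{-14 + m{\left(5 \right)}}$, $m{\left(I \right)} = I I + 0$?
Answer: $- \frac{604}{253} \approx -2.3874$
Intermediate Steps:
$h = -3$ ($h = -4 + 1 = -3$)
$m{\left(I \right)} = I^{2}$ ($m{\left(I \right)} = I^{2} + 0 = I^{2}$)
$L = \frac{1}{11}$ ($L = \frac{1}{-14 + 5^{2}} = \frac{1}{-14 + 25} = \frac{1}{11} \approx 0.090909$)
$g = - \frac{19}{23}$ ($g = \left(-19\right) \frac{1}{23} = - \frac{19}{23} \approx -0.82609$)
$g \left(-4 + 3\right) h + L = - \frac{19 \left(-4 + 3\right) \left(-3\right)}{23} + \frac{1}{11} = - \frac{19 \left(\left(-1\right) \left(-3\right)\right)}{23} + \frac{1}{11} = \left(- \frac{19}{23}\right) 3 + \frac{1}{11} = - \frac{57}{23} + \frac{1}{11} = - \frac{604}{253}$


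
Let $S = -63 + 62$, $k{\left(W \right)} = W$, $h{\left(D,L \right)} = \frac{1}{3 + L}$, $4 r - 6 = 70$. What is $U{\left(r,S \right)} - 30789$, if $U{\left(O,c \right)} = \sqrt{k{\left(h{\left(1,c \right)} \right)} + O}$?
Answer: $-30789 + \frac{\sqrt{78}}{2} \approx -30785.0$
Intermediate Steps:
$r = 19$ ($r = \frac{3}{2} + \frac{1}{4} \cdot 70 = \frac{3}{2} + \frac{35}{2} = 19$)
$S = -1$
$U{\left(O,c \right)} = \sqrt{O + \frac{1}{3 + c}}$ ($U{\left(O,c \right)} = \sqrt{\frac{1}{3 + c} + O} = \sqrt{O + \frac{1}{3 + c}}$)
$U{\left(r,S \right)} - 30789 = \sqrt{\frac{1 + 19 \left(3 - 1\right)}{3 - 1}} - 30789 = \sqrt{\frac{1 + 19 \cdot 2}{2}} - 30789 = \sqrt{\frac{1 + 38}{2}} - 30789 = \sqrt{\frac{1}{2} \cdot 39} - 30789 = \sqrt{\frac{39}{2}} - 30789 = \frac{\sqrt{78}}{2} - 30789 = -30789 + \frac{\sqrt{78}}{2}$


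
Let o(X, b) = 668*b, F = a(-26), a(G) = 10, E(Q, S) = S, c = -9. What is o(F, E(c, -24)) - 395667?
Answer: -411699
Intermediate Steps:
F = 10
o(F, E(c, -24)) - 395667 = 668*(-24) - 395667 = -16032 - 395667 = -411699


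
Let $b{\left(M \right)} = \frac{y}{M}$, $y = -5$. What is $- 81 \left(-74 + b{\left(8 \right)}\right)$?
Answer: $\frac{48357}{8} \approx 6044.6$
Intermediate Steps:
$b{\left(M \right)} = - \frac{5}{M}$
$- 81 \left(-74 + b{\left(8 \right)}\right) = - 81 \left(-74 - \frac{5}{8}\right) = \left(-81\right) \left(- \frac{597}{8}\right) = \frac{48357}{8}$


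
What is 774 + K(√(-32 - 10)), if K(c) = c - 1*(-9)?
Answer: 783 + I*√42 ≈ 783.0 + 6.4807*I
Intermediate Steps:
K(c) = 9 + c (K(c) = c + 9 = 9 + c)
774 + K(√(-32 - 10)) = 774 + (9 + √(-32 - 10)) = 774 + (9 + √(-42)) = 774 + (9 + I*√42) = 783 + I*√42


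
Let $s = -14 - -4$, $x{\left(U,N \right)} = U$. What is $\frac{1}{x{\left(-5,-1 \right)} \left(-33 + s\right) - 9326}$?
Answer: $- \frac{1}{9111} \approx -0.00010976$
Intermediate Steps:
$s = -10$ ($s = -14 + 4 = -10$)
$\frac{1}{x{\left(-5,-1 \right)} \left(-33 + s\right) - 9326} = \frac{1}{- 5 \left(-33 - 10\right) - 9326} = \frac{1}{\left(-5\right) \left(-43\right) - 9326} = \frac{1}{215 - 9326} = \frac{1}{-9111} = - \frac{1}{9111}$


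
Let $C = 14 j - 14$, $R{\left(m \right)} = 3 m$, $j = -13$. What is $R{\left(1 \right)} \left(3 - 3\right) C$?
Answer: $0$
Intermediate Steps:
$C = -196$ ($C = 14 \left(-13\right) - 14 = -182 - 14 = -196$)
$R{\left(1 \right)} \left(3 - 3\right) C = 3 \cdot 1 \left(3 - 3\right) \left(-196\right) = 3 \cdot 0 \left(-196\right) = 0 \left(-196\right) = 0$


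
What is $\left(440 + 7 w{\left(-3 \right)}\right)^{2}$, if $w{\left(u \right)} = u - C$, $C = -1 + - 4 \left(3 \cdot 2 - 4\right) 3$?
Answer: $352836$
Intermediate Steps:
$C = -25$ ($C = -1 + - 4 \left(6 - 4\right) 3 = -1 + \left(-4\right) 2 \cdot 3 = -1 - 24 = -25$)
$w{\left(u \right)} = 25 + u$ ($w{\left(u \right)} = u - -25 = u + 25 = 25 + u$)
$\left(440 + 7 w{\left(-3 \right)}\right)^{2} = \left(440 + 7 \left(25 - 3\right)\right)^{2} = \left(440 + 7 \cdot 22\right)^{2} = \left(440 + 154\right)^{2} = 594^{2} = 352836$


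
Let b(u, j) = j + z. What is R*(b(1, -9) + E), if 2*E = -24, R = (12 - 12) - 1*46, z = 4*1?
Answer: 782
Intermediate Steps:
z = 4
b(u, j) = 4 + j (b(u, j) = j + 4 = 4 + j)
R = -46 (R = 0 - 46 = -46)
E = -12 (E = (½)*(-24) = -12)
R*(b(1, -9) + E) = -46*((4 - 9) - 12) = -46*(-5 - 12) = -46*(-17) = 782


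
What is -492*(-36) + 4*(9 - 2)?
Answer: 17740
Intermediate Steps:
-492*(-36) + 4*(9 - 2) = 17712 + 4*7 = 17712 + 28 = 17740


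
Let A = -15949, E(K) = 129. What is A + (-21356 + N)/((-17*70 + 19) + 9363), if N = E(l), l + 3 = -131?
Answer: -130675435/8192 ≈ -15952.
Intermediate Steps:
l = -134 (l = -3 - 131 = -134)
N = 129
A + (-21356 + N)/((-17*70 + 19) + 9363) = -15949 + (-21356 + 129)/((-17*70 + 19) + 9363) = -15949 - 21227/((-1190 + 19) + 9363) = -15949 - 21227/(-1171 + 9363) = -15949 - 21227/8192 = -130675435/8192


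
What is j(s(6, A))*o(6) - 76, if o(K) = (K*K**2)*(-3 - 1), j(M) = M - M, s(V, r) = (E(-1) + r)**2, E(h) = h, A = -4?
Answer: -76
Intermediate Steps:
s(V, r) = (-1 + r)**2
j(M) = 0
o(K) = -4*K**3 (o(K) = K**3*(-4) = -4*K**3)
j(s(6, A))*o(6) - 76 = 0*(-4*6**3) - 76 = 0*(-4*216) - 76 = 0*(-864) - 76 = 0 - 76 = -76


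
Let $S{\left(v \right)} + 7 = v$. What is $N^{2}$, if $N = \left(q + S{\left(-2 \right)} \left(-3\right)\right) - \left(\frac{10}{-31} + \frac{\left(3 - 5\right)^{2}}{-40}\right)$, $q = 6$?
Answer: $\frac{107350321}{96100} \approx 1117.1$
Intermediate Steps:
$S{\left(v \right)} = -7 + v$
$N = \frac{10361}{310}$ ($N = \left(6 + \left(-7 - 2\right) \left(-3\right)\right) - \left(\frac{10}{-31} + \frac{\left(3 - 5\right)^{2}}{-40}\right) = \left(6 - -27\right) - \left(10 \left(- \frac{1}{31}\right) + \left(-2\right)^{2} \left(- \frac{1}{40}\right)\right) = \left(6 + 27\right) - \left(- \frac{10}{31} + 4 \left(- \frac{1}{40}\right)\right) = 33 - \left(- \frac{10}{31} - \frac{1}{10}\right) = 33 - - \frac{131}{310} = 33 + \frac{131}{310} = \frac{10361}{310} \approx 33.423$)
$N^{2} = \left(\frac{10361}{310}\right)^{2} = \frac{107350321}{96100}$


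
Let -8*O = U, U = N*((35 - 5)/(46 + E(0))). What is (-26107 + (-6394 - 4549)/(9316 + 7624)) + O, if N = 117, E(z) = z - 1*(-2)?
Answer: -7078693843/271040 ≈ -26117.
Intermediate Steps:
E(z) = 2 + z (E(z) = z + 2 = 2 + z)
U = 585/8 (U = 117*((35 - 5)/(46 + (2 + 0))) = 117*(30/(46 + 2)) = 117*(30/48) = 117*(30*(1/48)) = 117*(5/8) = 585/8 ≈ 73.125)
O = -585/64 (O = -1/8*585/8 = -585/64 ≈ -9.1406)
(-26107 + (-6394 - 4549)/(9316 + 7624)) + O = (-26107 + (-6394 - 4549)/(9316 + 7624)) - 585/64 = (-26107 - 10943/16940) - 585/64 = -442263523/16940 - 585/64 = -7078693843/271040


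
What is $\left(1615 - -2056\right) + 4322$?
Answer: $7993$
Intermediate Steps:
$\left(1615 - -2056\right) + 4322 = \left(1615 + 2056\right) + 4322 = 3671 + 4322 = 7993$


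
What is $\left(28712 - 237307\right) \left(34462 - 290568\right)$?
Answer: $53422431070$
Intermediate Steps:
$\left(28712 - 237307\right) \left(34462 - 290568\right) = \left(-208595\right) \left(-256106\right) = 53422431070$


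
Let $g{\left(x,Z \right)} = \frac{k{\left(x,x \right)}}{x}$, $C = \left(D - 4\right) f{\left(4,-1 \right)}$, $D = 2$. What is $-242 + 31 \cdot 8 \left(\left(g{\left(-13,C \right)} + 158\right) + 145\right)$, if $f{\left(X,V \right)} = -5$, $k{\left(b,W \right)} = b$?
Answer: $75150$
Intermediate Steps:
$C = 10$ ($C = \left(2 - 4\right) \left(-5\right) = \left(-2\right) \left(-5\right) = 10$)
$g{\left(x,Z \right)} = 1$ ($g{\left(x,Z \right)} = \frac{x}{x} = 1$)
$-242 + 31 \cdot 8 \left(\left(g{\left(-13,C \right)} + 158\right) + 145\right) = -242 + 31 \cdot 8 \left(\left(1 + 158\right) + 145\right) = -242 + 248 \left(159 + 145\right) = -242 + 248 \cdot 304 = -242 + 75392 = 75150$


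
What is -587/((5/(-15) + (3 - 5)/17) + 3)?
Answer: -29937/130 ≈ -230.28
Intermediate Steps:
-587/((5/(-15) + (3 - 5)/17) + 3) = -587/((5*(-1/15) - 2*1/17) + 3) = -587/((-1/3 - 2/17) + 3) = -587/(-23/51 + 3) = -587/(130/51) = (51/130)*(-587) = -29937/130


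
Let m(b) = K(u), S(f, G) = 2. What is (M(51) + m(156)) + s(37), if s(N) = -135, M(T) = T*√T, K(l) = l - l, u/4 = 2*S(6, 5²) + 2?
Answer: -135 + 51*√51 ≈ 229.21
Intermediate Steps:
u = 24 (u = 4*(2*2 + 2) = 4*(4 + 2) = 4*6 = 24)
K(l) = 0
m(b) = 0
M(T) = T^(3/2)
(M(51) + m(156)) + s(37) = (51^(3/2) + 0) - 135 = (51*√51 + 0) - 135 = 51*√51 - 135 = -135 + 51*√51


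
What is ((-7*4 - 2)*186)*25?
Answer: -139500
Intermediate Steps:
((-7*4 - 2)*186)*25 = ((-28 - 2)*186)*25 = -30*186*25 = -5580*25 = -139500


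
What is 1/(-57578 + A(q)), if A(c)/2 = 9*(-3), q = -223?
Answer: -1/57632 ≈ -1.7351e-5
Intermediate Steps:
A(c) = -54 (A(c) = 2*(9*(-3)) = 2*(-27) = -54)
1/(-57578 + A(q)) = 1/(-57578 - 54) = 1/(-57632) = -1/57632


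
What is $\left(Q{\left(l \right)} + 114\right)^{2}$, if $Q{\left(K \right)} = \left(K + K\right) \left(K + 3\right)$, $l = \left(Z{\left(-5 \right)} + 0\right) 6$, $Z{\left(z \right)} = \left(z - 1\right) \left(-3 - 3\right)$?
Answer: $8972257284$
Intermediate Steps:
$Z{\left(z \right)} = 6 - 6 z$ ($Z{\left(z \right)} = \left(-1 + z\right) \left(-6\right) = 6 - 6 z$)
$l = 216$ ($l = \left(\left(6 - -30\right) + 0\right) 6 = \left(\left(6 + 30\right) + 0\right) 6 = \left(36 + 0\right) 6 = 36 \cdot 6 = 216$)
$Q{\left(K \right)} = 2 K \left(3 + K\right)$
$\left(Q{\left(l \right)} + 114\right)^{2} = \left(2 \cdot 216 \left(3 + 216\right) + 114\right)^{2} = \left(2 \cdot 216 \cdot 219 + 114\right)^{2} = \left(94608 + 114\right)^{2} = 94722^{2} = 8972257284$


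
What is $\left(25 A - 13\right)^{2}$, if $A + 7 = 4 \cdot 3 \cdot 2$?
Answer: $169744$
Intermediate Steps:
$A = 17$ ($A = -7 + 4 \cdot 3 \cdot 2 = -7 + 12 \cdot 2 = -7 + 24 = 17$)
$\left(25 A - 13\right)^{2} = \left(25 \cdot 17 - 13\right)^{2} = \left(425 - 13\right)^{2} = 412^{2} = 169744$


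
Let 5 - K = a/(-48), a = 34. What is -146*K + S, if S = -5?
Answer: -10061/12 ≈ -838.42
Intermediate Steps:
K = 137/24 (K = 5 - 34/(-48) = 5 - 34*(-1)/48 = 5 - 1*(-17/24) = 5 + 17/24 = 137/24 ≈ 5.7083)
-146*K + S = -146*137/24 - 5 = -10001/12 - 5 = -10061/12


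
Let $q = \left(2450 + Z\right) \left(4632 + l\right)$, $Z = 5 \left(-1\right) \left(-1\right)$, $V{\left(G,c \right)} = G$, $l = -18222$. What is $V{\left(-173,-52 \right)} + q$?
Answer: $-33363623$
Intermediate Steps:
$Z = 5$ ($Z = \left(-5\right) \left(-1\right) = 5$)
$q = -33363450$ ($q = \left(2450 + 5\right) \left(4632 - 18222\right) = 2455 \left(-13590\right) = -33363450$)
$V{\left(-173,-52 \right)} + q = -173 - 33363450 = -33363623$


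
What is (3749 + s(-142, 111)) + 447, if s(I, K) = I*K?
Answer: -11566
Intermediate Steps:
(3749 + s(-142, 111)) + 447 = (3749 - 142*111) + 447 = (3749 - 15762) + 447 = -12013 + 447 = -11566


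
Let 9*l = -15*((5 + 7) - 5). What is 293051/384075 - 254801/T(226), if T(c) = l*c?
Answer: 59181223127/607606650 ≈ 97.401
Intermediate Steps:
l = -35/3 (l = (-15*((5 + 7) - 5))/9 = (-15*(12 - 5))/9 = (-15*7)/9 = (⅑)*(-105) = -35/3 ≈ -11.667)
T(c) = -35*c/3
293051/384075 - 254801/T(226) = 293051/384075 - 254801/((-35/3*226)) = 293051*(1/384075) - 254801/(-7910/3) = 293051/384075 - 254801*(-3/7910) = 293051/384075 + 764403/7910 = 59181223127/607606650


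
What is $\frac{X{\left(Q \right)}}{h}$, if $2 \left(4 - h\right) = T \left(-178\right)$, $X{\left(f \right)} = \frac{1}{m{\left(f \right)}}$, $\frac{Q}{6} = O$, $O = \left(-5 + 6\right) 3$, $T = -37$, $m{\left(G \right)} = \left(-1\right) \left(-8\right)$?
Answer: $- \frac{1}{26312} \approx -3.8005 \cdot 10^{-5}$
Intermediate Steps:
$m{\left(G \right)} = 8$
$O = 3$ ($O = 1 \cdot 3 = 3$)
$Q = 18$ ($Q = 6 \cdot 3 = 18$)
$X{\left(f \right)} = \frac{1}{8}$
$h = -3289$ ($h = 4 - \frac{\left(-37\right) \left(-178\right)}{2} = 4 - 3293 = -3289$)
$\frac{X{\left(Q \right)}}{h} = \frac{1}{8 \left(-3289\right)} = \frac{1}{8} \left(- \frac{1}{3289}\right) = - \frac{1}{26312}$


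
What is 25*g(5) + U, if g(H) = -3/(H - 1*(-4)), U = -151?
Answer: -478/3 ≈ -159.33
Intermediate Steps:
g(H) = -3/(4 + H) (g(H) = -3/(H + 4) = -3/(4 + H))
25*g(5) + U = 25*(-3/(4 + 5)) - 151 = 25*(-3/9) - 151 = 25*(-3*⅑) - 151 = 25*(-⅓) - 151 = -25/3 - 151 = -478/3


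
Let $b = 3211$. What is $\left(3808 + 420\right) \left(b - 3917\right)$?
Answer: $-2984968$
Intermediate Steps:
$\left(3808 + 420\right) \left(b - 3917\right) = \left(3808 + 420\right) \left(3211 - 3917\right) = 4228 \left(-706\right) = -2984968$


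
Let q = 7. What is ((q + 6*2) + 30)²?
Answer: 2401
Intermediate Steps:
((q + 6*2) + 30)² = ((7 + 6*2) + 30)² = ((7 + 12) + 30)² = (19 + 30)² = 49² = 2401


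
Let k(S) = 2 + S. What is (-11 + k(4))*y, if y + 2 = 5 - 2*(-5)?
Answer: -65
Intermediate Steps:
y = 13 (y = -2 + (5 - 2*(-5)) = -2 + (5 + 10) = -2 + 15 = 13)
(-11 + k(4))*y = (-11 + (2 + 4))*13 = (-11 + 6)*13 = -5*13 = -65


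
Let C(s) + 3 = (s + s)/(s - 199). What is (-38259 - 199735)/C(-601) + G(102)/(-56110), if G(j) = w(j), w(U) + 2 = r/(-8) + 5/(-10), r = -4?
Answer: 2670768668599/16804945 ≈ 1.5893e+5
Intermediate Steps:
w(U) = -2 (w(U) = -2 + (-4/(-8) + 5/(-10)) = -2 + (-4*(-1/8) + 5*(-1/10)) = -2 + (1/2 - 1/2) = -2 + 0 = -2)
G(j) = -2
C(s) = -3 + 2*s/(-199 + s) (C(s) = -3 + (s + s)/(s - 199) = -3 + (2*s)/(-199 + s) = -3 + 2*s/(-199 + s))
(-38259 - 199735)/C(-601) + G(102)/(-56110) = (-38259 - 199735)/(((597 - 1*(-601))/(-199 - 601))) - 2/(-56110) = -237994*(-800/(597 + 601)) - 2*(-1/56110) = -237994/((-1/800*1198)) + 1/28055 = -237994/(-599/400) + 1/28055 = -237994*(-400/599) + 1/28055 = 95197600/599 + 1/28055 = 2670768668599/16804945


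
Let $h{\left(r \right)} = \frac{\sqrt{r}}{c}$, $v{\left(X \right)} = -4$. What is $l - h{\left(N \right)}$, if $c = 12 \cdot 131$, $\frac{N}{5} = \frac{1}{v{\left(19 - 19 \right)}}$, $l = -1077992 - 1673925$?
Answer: $-2751917 - \frac{i \sqrt{5}}{3144} \approx -2.7519 \cdot 10^{6} - 0.00071122 i$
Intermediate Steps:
$l = -2751917$
$N = - \frac{5}{4}$ ($N = \frac{5}{-4} = 5 \left(- \frac{1}{4}\right) = - \frac{5}{4} \approx -1.25$)
$c = 1572$
$h{\left(r \right)} = \frac{\sqrt{r}}{1572}$
$l - h{\left(N \right)} = -2751917 - \frac{\sqrt{- \frac{5}{4}}}{1572} = -2751917 - \frac{\frac{1}{2} i \sqrt{5}}{1572} = -2751917 - \frac{i \sqrt{5}}{3144}$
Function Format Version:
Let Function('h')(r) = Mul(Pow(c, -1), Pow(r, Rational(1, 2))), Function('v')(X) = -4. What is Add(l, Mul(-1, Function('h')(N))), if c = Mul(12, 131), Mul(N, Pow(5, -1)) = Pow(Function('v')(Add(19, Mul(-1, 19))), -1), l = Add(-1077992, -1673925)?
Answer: Add(-2751917, Mul(Rational(-1, 3144), I, Pow(5, Rational(1, 2)))) ≈ Add(-2.7519e+6, Mul(-0.00071122, I))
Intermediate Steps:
l = -2751917
N = Rational(-5, 4) (N = Mul(5, Pow(-4, -1)) = Mul(5, Rational(-1, 4)) = Rational(-5, 4) ≈ -1.2500)
c = 1572
Function('h')(r) = Mul(Rational(1, 1572), Pow(r, Rational(1, 2))) (Function('h')(r) = Mul(Pow(1572, -1), Pow(r, Rational(1, 2))) = Mul(Rational(1, 1572), Pow(r, Rational(1, 2))))
Add(l, Mul(-1, Function('h')(N))) = Add(-2751917, Mul(-1, Mul(Rational(1, 1572), Pow(Rational(-5, 4), Rational(1, 2))))) = Add(-2751917, Mul(-1, Mul(Rational(1, 1572), Mul(Rational(1, 2), I, Pow(5, Rational(1, 2)))))) = Add(-2751917, Mul(-1, Mul(Rational(1, 3144), I, Pow(5, Rational(1, 2))))) = Add(-2751917, Mul(Rational(-1, 3144), I, Pow(5, Rational(1, 2))))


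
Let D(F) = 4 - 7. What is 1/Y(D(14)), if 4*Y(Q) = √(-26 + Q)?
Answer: -4*I*√29/29 ≈ -0.74278*I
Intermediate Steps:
D(F) = -3
Y(Q) = √(-26 + Q)/4
1/Y(D(14)) = 1/(√(-26 - 3)/4) = 1/(√(-29)/4) = 1/((I*√29)/4) = 1/(I*√29/4) = -4*I*√29/29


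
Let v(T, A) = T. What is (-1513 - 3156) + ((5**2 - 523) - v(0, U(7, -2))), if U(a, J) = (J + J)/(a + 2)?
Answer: -5167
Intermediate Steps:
U(a, J) = 2*J/(2 + a) (U(a, J) = (2*J)/(2 + a) = 2*J/(2 + a))
(-1513 - 3156) + ((5**2 - 523) - v(0, U(7, -2))) = (-1513 - 3156) + ((5**2 - 523) - 1*0) = -4669 + ((25 - 523) + 0) = -4669 + (-498 + 0) = -4669 - 498 = -5167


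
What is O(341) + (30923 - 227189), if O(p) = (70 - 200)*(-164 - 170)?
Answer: -152846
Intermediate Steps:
O(p) = 43420 (O(p) = -130*(-334) = 43420)
O(341) + (30923 - 227189) = 43420 + (30923 - 227189) = 43420 - 196266 = -152846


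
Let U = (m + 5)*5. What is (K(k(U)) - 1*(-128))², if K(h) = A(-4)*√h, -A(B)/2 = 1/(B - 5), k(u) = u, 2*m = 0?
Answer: 1350244/81 ≈ 16670.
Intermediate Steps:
m = 0 (m = (½)*0 = 0)
U = 25 (U = (0 + 5)*5 = 5*5 = 25)
A(B) = -2/(-5 + B) (A(B) = -2/(B - 5) = -2/(-5 + B))
K(h) = 2*√h/9 (K(h) = (-2/(-5 - 4))*√h = (-2/(-9))*√h = (-2*(-⅑))*√h = 2*√h/9)
(K(k(U)) - 1*(-128))² = (2*√25/9 - 1*(-128))² = ((2/9)*5 + 128)² = (10/9 + 128)² = (1162/9)² = 1350244/81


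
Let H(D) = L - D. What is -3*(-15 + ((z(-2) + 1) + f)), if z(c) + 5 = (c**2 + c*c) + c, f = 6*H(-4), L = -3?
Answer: 21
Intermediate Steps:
H(D) = -3 - D
f = 6 (f = 6*(-3 - 1*(-4)) = 6*(-3 + 4) = 6*1 = 6)
z(c) = -5 + c + 2*c**2 (z(c) = -5 + ((c**2 + c*c) + c) = -5 + ((c**2 + c**2) + c) = -5 + (2*c**2 + c) = -5 + (c + 2*c**2) = -5 + c + 2*c**2)
-3*(-15 + ((z(-2) + 1) + f)) = -3*(-15 + (((-5 - 2 + 2*(-2)**2) + 1) + 6)) = -3*(-15 + (((-5 - 2 + 2*4) + 1) + 6)) = -3*(-15 + (((-5 - 2 + 8) + 1) + 6)) = -3*(-15 + ((1 + 1) + 6)) = -3*(-15 + (2 + 6)) = -3*(-15 + 8) = -3*(-7) = 21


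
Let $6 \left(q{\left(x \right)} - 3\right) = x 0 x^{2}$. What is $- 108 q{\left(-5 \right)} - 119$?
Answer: $-443$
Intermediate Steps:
$q{\left(x \right)} = 3$ ($q{\left(x \right)} = 3 + \frac{x 0 x^{2}}{6} = 3 + \frac{0 x^{2}}{6} = 3 + \frac{1}{6} \cdot 0 = 3 + 0 = 3$)
$- 108 q{\left(-5 \right)} - 119 = \left(-108\right) 3 - 119 = -324 - 119 = -443$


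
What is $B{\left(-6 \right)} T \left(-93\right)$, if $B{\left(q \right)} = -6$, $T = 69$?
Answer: $38502$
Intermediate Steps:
$B{\left(-6 \right)} T \left(-93\right) = \left(-6\right) 69 \left(-93\right) = \left(-414\right) \left(-93\right) = 38502$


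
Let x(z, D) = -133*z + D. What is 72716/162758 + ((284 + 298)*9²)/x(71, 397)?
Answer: -1753737175/368077217 ≈ -4.7646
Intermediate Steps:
x(z, D) = D - 133*z
72716/162758 + ((284 + 298)*9²)/x(71, 397) = 72716/162758 + ((284 + 298)*9²)/(397 - 133*71) = 72716*(1/162758) + (582*81)/(397 - 9443) = 36358/81379 + 47142/(-9046) = 36358/81379 + 47142*(-1/9046) = 36358/81379 - 23571/4523 = -1753737175/368077217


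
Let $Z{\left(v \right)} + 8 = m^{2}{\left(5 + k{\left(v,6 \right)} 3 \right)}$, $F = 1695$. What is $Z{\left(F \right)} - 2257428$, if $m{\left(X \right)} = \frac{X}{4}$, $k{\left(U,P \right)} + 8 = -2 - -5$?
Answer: $- \frac{9029719}{4} \approx -2.2574 \cdot 10^{6}$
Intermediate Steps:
$k{\left(U,P \right)} = -5$ ($k{\left(U,P \right)} = -8 - -3 = -8 + \left(-2 + 5\right) = -8 + 3 = -5$)
$m{\left(X \right)} = \frac{X}{4}$ ($m{\left(X \right)} = X \frac{1}{4} = \frac{X}{4}$)
$Z{\left(v \right)} = - \frac{7}{4}$ ($Z{\left(v \right)} = -8 + \left(\frac{5 - 15}{4}\right)^{2} = -8 + \left(\frac{1}{4} \left(-10\right)\right)^{2} = -8 + \left(- \frac{5}{2}\right)^{2} = -8 + \frac{25}{4} = - \frac{7}{4}$)
$Z{\left(F \right)} - 2257428 = - \frac{7}{4} - 2257428 = - \frac{9029719}{4}$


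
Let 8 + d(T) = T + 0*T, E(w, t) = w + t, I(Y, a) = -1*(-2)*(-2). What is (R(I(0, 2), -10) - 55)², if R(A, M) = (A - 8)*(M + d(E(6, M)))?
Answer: 43681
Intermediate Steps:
I(Y, a) = -4 (I(Y, a) = 2*(-2) = -4)
E(w, t) = t + w
d(T) = -8 + T (d(T) = -8 + (T + 0*T) = -8 + (T + 0) = -8 + T)
R(A, M) = (-8 + A)*(-2 + 2*M) (R(A, M) = (A - 8)*(M + (-8 + (M + 6))) = (-8 + A)*(M + (-8 + (6 + M))) = (-8 + A)*(M + (-2 + M)) = (-8 + A)*(-2 + 2*M))
(R(I(0, 2), -10) - 55)² = ((16 - 16*(-10) - 2*(-4) + 2*(-4)*(-10)) - 55)² = ((16 + 160 + 8 + 80) - 55)² = (264 - 55)² = 209² = 43681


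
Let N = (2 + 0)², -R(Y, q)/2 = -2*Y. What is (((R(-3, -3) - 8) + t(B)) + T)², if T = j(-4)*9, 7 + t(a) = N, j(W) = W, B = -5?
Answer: 3481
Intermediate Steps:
R(Y, q) = 4*Y (R(Y, q) = -(-4)*Y = 4*Y)
N = 4 (N = 2² = 4)
t(a) = -3 (t(a) = -7 + 4 = -3)
T = -36 (T = -4*9 = -36)
(((R(-3, -3) - 8) + t(B)) + T)² = (((4*(-3) - 8) - 3) - 36)² = (((-12 - 8) - 3) - 36)² = ((-20 - 3) - 36)² = (-23 - 36)² = (-59)² = 3481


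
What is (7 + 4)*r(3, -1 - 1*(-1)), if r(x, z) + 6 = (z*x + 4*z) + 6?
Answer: 0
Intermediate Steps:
r(x, z) = 4*z + x*z (r(x, z) = -6 + ((z*x + 4*z) + 6) = -6 + ((x*z + 4*z) + 6) = -6 + ((4*z + x*z) + 6) = -6 + (6 + 4*z + x*z) = 4*z + x*z)
(7 + 4)*r(3, -1 - 1*(-1)) = (7 + 4)*((-1 - 1*(-1))*(4 + 3)) = 11*((-1 + 1)*7) = 11*(0*7) = 11*0 = 0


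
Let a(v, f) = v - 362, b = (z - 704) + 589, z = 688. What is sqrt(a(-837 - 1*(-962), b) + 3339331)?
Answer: sqrt(3339094) ≈ 1827.3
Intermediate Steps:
b = 573 (b = (688 - 704) + 589 = -16 + 589 = 573)
a(v, f) = -362 + v
sqrt(a(-837 - 1*(-962), b) + 3339331) = sqrt((-362 + (-837 - 1*(-962))) + 3339331) = sqrt((-362 + (-837 + 962)) + 3339331) = sqrt((-362 + 125) + 3339331) = sqrt(-237 + 3339331) = sqrt(3339094)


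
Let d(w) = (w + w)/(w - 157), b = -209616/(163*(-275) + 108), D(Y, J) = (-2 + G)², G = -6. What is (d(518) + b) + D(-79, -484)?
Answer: 1155139756/16142837 ≈ 71.557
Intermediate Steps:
D(Y, J) = 64 (D(Y, J) = (-2 - 6)² = (-8)² = 64)
b = 209616/44717 (b = -209616/(-44825 + 108) = -209616/(-44717) = -209616*(-1/44717) = 209616/44717 ≈ 4.6876)
d(w) = 2*w/(-157 + w) (d(w) = (2*w)/(-157 + w) = 2*w/(-157 + w))
(d(518) + b) + D(-79, -484) = (2*518/(-157 + 518) + 209616/44717) + 64 = (2*518/361 + 209616/44717) + 64 = (2*518*(1/361) + 209616/44717) + 64 = (1036/361 + 209616/44717) + 64 = 121998188/16142837 + 64 = 1155139756/16142837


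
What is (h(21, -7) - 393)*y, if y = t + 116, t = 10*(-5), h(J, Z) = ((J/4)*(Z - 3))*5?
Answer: -43263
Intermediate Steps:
h(J, Z) = 5*J*(-3 + Z)/4 (h(J, Z) = ((J*(¼))*(-3 + Z))*5 = ((J/4)*(-3 + Z))*5 = (J*(-3 + Z)/4)*5 = 5*J*(-3 + Z)/4)
t = -50
y = 66 (y = -50 + 116 = 66)
(h(21, -7) - 393)*y = ((5/4)*21*(-3 - 7) - 393)*66 = ((5/4)*21*(-10) - 393)*66 = (-525/2 - 393)*66 = -1311/2*66 = -43263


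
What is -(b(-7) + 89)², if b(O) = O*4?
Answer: -3721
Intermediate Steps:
b(O) = 4*O
-(b(-7) + 89)² = -(4*(-7) + 89)² = -(-28 + 89)² = -1*61² = -1*3721 = -3721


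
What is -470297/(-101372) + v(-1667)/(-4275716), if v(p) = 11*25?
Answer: 125676783147/27089867647 ≈ 4.6393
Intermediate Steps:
v(p) = 275
-470297/(-101372) + v(-1667)/(-4275716) = -470297/(-101372) + 275/(-4275716) = -470297*(-1/101372) + 275*(-1/4275716) = 470297/101372 - 275/4275716 = 125676783147/27089867647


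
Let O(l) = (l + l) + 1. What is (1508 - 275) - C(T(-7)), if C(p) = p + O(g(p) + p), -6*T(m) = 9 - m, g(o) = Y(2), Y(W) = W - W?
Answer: 1240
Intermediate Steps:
Y(W) = 0
g(o) = 0
O(l) = 1 + 2*l (O(l) = 2*l + 1 = 1 + 2*l)
T(m) = -3/2 + m/6 (T(m) = -(9 - m)/6 = -3/2 + m/6)
C(p) = 1 + 3*p (C(p) = p + (1 + 2*(0 + p)) = p + (1 + 2*p) = 1 + 3*p)
(1508 - 275) - C(T(-7)) = (1508 - 275) - (1 + 3*(-3/2 + (⅙)*(-7))) = 1233 - (1 + 3*(-3/2 - 7/6)) = 1233 - (1 + 3*(-8/3)) = 1233 - (1 - 8) = 1233 - 1*(-7) = 1233 + 7 = 1240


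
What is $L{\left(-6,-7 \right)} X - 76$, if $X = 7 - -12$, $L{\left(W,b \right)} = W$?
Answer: $-190$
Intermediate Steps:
$X = 19$ ($X = 7 + 12 = 19$)
$L{\left(-6,-7 \right)} X - 76 = \left(-6\right) 19 - 76 = -114 - 76 = -190$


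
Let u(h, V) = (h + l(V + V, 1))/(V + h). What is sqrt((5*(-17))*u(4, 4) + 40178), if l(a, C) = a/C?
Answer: sqrt(160202)/2 ≈ 200.13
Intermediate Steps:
u(h, V) = (h + 2*V)/(V + h) (u(h, V) = (h + (V + V)/1)/(V + h) = (h + (2*V)*1)/(V + h) = (h + 2*V)/(V + h))
sqrt((5*(-17))*u(4, 4) + 40178) = sqrt((5*(-17))*((4 + 2*4)/(4 + 4)) + 40178) = sqrt(-85*(4 + 8)/8 + 40178) = sqrt(-85*12/8 + 40178) = sqrt(-85*3/2 + 40178) = sqrt(-255/2 + 40178) = sqrt(80101/2) = sqrt(160202)/2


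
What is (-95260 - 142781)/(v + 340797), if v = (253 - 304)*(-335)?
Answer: -79347/119294 ≈ -0.66514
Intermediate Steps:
v = 17085 (v = -51*(-335) = 17085)
(-95260 - 142781)/(v + 340797) = (-95260 - 142781)/(17085 + 340797) = -238041/357882 = -238041*1/357882 = -79347/119294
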